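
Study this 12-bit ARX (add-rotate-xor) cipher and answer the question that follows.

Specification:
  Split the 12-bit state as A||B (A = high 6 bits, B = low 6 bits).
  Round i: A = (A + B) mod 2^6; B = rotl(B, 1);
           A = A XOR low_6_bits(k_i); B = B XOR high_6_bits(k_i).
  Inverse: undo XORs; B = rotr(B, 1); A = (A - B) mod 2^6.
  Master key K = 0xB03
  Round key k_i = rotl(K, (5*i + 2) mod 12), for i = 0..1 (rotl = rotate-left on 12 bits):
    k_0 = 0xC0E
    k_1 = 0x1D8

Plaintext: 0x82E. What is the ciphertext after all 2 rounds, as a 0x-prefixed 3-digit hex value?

s_0 = plaintext = 0x82E
s_1 = Round(s_0, k_0) = 0x02D
s_2 = Round(s_1, k_1) = 0xD5C

0xD5C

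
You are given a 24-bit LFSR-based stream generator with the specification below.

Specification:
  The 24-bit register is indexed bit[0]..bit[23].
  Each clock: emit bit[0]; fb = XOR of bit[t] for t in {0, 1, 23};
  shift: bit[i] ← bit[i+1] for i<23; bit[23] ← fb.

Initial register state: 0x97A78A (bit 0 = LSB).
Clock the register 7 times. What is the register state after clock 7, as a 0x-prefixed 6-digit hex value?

reg_0 = 0x97A78A
clock 1: out=0, reg = 0x4BD3C5
clock 2: out=1, reg = 0xA5E9E2
clock 3: out=0, reg = 0x52F4F1
clock 4: out=1, reg = 0xA97A78
clock 5: out=0, reg = 0xD4BD3C
clock 6: out=0, reg = 0xEA5E9E
clock 7: out=0, reg = 0x752F4F

0x752F4F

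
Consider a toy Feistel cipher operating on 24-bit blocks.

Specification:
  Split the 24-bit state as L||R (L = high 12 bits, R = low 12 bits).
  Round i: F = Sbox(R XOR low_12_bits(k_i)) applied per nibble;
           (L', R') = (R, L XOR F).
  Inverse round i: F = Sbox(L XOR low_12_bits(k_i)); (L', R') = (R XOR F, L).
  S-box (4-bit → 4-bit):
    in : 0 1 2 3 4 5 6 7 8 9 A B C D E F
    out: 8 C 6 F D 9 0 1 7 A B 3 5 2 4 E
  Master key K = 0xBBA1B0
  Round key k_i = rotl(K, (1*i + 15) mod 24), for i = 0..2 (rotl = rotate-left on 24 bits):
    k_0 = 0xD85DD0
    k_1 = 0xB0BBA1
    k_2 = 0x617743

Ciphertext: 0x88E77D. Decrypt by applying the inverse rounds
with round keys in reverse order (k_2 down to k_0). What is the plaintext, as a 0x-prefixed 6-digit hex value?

s_0 = ciphertext = 0x88E77D
s_1 = InvRound(s_0, k_2) = 0x92F88E
s_2 = InvRound(s_1, k_1) = 0xEFA92F
s_3 = InvRound(s_2, k_0) = 0x644EFA

0x644EFA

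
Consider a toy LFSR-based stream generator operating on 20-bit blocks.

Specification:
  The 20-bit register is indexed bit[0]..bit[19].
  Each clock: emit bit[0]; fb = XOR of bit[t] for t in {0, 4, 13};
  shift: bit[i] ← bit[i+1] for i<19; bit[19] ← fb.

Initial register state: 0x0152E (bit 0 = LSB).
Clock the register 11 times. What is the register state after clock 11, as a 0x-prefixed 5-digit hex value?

reg_0 = 0x0152E
clock 1: out=0, reg = 0x00A97
clock 2: out=1, reg = 0x0054B
clock 3: out=1, reg = 0x802A5
clock 4: out=1, reg = 0xC0152
clock 5: out=0, reg = 0xE00A9
clock 6: out=1, reg = 0xF0054
clock 7: out=0, reg = 0xF802A
clock 8: out=0, reg = 0x7C015
clock 9: out=1, reg = 0x3E00A
clock 10: out=0, reg = 0x9F005
clock 11: out=1, reg = 0x4F802

0x4F802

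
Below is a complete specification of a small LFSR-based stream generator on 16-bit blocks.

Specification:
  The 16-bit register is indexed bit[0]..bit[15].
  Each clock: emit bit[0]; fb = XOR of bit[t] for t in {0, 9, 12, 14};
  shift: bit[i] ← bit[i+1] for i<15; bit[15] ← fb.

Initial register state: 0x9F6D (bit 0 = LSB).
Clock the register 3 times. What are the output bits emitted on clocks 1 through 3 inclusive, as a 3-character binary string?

reg_0 = 0x9F6D
clock 1: out=1, reg = 0xCFB6
clock 2: out=0, reg = 0x67DB
clock 3: out=1, reg = 0xB3ED

101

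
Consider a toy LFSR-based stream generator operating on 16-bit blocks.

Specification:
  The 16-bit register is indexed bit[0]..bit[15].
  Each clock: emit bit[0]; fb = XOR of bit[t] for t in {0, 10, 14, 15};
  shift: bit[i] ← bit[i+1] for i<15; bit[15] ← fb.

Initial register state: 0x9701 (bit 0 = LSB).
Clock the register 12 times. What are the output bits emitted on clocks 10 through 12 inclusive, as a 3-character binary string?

110

reg_0 = 0x9701
clock 1: out=1, reg = 0xCB80
clock 2: out=0, reg = 0x65C0
clock 3: out=0, reg = 0x32E0
clock 4: out=0, reg = 0x1970
clock 5: out=0, reg = 0x0CB8
clock 6: out=0, reg = 0x865C
clock 7: out=0, reg = 0x432E
clock 8: out=0, reg = 0xA197
clock 9: out=1, reg = 0x50CB
clock 10: out=1, reg = 0x2865
clock 11: out=1, reg = 0x9432
clock 12: out=0, reg = 0x4A19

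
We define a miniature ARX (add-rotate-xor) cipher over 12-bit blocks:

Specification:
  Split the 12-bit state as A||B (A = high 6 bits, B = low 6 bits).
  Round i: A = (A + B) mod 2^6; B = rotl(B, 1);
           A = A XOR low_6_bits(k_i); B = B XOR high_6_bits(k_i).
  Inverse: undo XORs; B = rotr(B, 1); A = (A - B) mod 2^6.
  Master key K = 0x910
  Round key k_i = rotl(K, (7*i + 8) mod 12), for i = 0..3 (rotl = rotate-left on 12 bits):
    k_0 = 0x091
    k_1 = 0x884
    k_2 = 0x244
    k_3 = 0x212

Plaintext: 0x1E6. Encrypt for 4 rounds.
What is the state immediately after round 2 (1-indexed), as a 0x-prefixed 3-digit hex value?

s_0 = plaintext = 0x1E6
s_1 = Round(s_0, k_0) = 0xF0F
s_2 = Round(s_1, k_1) = 0x3FC
s_3 = Round(s_2, k_2) = 0x3F0
s_4 = Round(s_3, k_3) = 0xB69

0x3FC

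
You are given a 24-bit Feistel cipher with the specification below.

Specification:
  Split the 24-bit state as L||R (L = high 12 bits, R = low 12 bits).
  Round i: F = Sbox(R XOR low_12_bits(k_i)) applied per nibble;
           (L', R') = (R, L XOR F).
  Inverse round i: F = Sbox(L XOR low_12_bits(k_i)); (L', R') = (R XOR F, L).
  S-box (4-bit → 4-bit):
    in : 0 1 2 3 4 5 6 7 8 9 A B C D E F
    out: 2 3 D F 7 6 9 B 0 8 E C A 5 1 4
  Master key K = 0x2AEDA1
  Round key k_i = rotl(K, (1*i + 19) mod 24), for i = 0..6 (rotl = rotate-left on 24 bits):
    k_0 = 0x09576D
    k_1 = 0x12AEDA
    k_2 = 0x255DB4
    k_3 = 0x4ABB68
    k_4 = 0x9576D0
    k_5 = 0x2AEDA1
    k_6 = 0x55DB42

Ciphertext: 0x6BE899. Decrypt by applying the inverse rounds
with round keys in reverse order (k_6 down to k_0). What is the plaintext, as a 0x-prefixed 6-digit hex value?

s_0 = ciphertext = 0x6BE899
s_1 = InvRound(s_0, k_6) = 0xDD36BE
s_2 = InvRound(s_1, k_5) = 0x403DD3
s_3 = InvRound(s_2, k_4) = 0x08C403
s_4 = InvRound(s_3, k_3) = 0x81408C
s_5 = InvRound(s_4, k_2) = 0x66E814
s_6 = InvRound(s_5, k_1) = 0x8D366E
s_7 = InvRound(s_6, k_0) = 0x2AF8D3

0x2AF8D3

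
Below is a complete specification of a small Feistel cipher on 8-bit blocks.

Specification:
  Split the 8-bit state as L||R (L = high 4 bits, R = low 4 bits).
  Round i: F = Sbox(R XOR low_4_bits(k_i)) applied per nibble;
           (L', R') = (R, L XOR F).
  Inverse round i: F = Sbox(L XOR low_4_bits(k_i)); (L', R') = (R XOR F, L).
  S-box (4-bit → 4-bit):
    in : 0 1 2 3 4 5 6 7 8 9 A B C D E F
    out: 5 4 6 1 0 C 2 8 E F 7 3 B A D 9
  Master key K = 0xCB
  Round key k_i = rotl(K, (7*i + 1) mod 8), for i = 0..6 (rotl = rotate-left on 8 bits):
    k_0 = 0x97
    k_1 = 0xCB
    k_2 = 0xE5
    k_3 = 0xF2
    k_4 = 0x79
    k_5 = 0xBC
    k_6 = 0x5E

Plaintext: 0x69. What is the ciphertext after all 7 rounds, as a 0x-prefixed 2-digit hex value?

s_0 = plaintext = 0x69
s_1 = Round(s_0, k_0) = 0x9B
s_2 = Round(s_1, k_1) = 0xBC
s_3 = Round(s_2, k_2) = 0xC4
s_4 = Round(s_3, k_3) = 0x4E
s_5 = Round(s_4, k_4) = 0xEC
s_6 = Round(s_5, k_5) = 0xCB
s_7 = Round(s_6, k_6) = 0xB0

0xB0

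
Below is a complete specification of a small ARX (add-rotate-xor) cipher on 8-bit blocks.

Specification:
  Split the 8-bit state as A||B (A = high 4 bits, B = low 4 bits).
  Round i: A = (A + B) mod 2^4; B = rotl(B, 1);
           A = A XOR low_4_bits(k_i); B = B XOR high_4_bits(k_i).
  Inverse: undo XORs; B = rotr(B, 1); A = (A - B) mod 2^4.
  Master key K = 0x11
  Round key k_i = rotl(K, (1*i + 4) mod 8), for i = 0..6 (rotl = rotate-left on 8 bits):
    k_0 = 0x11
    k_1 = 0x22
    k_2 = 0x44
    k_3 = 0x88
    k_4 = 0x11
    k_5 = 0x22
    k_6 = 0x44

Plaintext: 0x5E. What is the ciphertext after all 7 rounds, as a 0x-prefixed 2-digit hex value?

s_0 = plaintext = 0x5E
s_1 = Round(s_0, k_0) = 0x2C
s_2 = Round(s_1, k_1) = 0xCB
s_3 = Round(s_2, k_2) = 0x33
s_4 = Round(s_3, k_3) = 0xEE
s_5 = Round(s_4, k_4) = 0xDC
s_6 = Round(s_5, k_5) = 0xBB
s_7 = Round(s_6, k_6) = 0x23

0x23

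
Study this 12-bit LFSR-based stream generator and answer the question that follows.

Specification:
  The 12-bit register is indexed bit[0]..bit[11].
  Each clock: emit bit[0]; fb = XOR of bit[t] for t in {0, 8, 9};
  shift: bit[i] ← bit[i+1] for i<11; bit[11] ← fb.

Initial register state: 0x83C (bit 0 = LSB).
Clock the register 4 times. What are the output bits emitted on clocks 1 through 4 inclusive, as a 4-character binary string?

0011

reg_0 = 0x83C
clock 1: out=0, reg = 0x41E
clock 2: out=0, reg = 0x20F
clock 3: out=1, reg = 0x107
clock 4: out=1, reg = 0x083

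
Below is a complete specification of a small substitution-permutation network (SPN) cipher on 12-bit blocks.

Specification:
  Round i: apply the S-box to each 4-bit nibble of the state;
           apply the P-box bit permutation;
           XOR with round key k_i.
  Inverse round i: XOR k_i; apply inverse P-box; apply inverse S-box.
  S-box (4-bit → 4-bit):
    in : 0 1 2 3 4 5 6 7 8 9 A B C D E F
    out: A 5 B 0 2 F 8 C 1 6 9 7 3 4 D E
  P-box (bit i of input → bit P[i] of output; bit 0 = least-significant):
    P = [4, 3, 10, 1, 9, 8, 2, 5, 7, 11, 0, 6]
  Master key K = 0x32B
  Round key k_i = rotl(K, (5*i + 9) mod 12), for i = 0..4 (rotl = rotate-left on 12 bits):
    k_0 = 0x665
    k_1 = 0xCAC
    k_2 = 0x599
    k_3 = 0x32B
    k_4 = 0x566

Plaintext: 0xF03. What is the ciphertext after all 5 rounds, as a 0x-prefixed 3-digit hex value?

0x892

s_0 = plaintext = 0xF03
s_1 = Round(s_0, k_0) = 0xF04
s_2 = Round(s_1, k_1) = 0x5C5
s_3 = Round(s_2, k_2) = 0xA42
s_4 = Round(s_3, k_3) = 0x2F1
s_5 = Round(s_4, k_4) = 0x892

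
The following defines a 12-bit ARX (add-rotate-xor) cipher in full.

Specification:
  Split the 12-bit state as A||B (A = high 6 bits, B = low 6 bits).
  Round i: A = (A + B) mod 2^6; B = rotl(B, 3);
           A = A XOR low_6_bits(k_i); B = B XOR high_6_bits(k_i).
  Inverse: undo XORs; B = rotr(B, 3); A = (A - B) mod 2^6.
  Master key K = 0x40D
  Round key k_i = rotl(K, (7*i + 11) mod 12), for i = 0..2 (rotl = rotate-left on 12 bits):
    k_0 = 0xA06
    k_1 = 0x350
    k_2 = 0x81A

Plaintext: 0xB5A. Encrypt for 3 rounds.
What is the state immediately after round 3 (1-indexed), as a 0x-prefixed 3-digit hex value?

0x932

s_0 = plaintext = 0xB5A
s_1 = Round(s_0, k_0) = 0x07B
s_2 = Round(s_1, k_1) = 0xB12
s_3 = Round(s_2, k_2) = 0x932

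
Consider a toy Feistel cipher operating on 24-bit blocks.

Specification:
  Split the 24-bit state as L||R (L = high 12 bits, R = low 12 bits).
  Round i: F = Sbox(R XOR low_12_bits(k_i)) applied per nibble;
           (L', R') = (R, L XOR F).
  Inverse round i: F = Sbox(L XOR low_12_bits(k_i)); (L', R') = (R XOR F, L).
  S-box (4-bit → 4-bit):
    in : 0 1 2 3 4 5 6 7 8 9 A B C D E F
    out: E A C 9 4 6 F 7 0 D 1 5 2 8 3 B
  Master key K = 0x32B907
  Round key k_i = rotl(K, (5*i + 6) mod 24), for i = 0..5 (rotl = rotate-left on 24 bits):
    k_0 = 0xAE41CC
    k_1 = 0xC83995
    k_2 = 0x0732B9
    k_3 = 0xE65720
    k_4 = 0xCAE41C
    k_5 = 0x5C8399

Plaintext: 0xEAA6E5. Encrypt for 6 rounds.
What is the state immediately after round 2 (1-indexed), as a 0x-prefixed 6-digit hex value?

0x967859

s_0 = plaintext = 0xEAA6E5
s_1 = Round(s_0, k_0) = 0x6E5967
s_2 = Round(s_1, k_1) = 0x967859
s_3 = Round(s_2, k_2) = 0x859859
s_4 = Round(s_3, k_3) = 0x859324
s_5 = Round(s_4, k_4) = 0x324FC9
s_6 = Round(s_5, k_5) = 0xFC914A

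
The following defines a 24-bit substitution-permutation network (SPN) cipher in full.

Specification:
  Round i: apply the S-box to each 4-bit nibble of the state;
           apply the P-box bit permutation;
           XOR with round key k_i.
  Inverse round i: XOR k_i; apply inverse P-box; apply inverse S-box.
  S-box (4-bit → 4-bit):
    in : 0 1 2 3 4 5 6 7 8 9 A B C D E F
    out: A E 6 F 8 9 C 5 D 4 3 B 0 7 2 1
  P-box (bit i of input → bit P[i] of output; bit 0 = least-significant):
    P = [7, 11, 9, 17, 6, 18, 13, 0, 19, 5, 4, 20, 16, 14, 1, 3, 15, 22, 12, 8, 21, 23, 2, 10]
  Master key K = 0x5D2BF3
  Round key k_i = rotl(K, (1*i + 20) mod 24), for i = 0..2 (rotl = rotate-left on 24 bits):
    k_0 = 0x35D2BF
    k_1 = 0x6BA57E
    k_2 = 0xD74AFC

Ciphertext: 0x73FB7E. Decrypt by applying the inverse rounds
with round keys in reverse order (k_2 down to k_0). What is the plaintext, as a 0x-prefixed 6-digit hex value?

0x206112

s_0 = ciphertext = 0x73FB7E
s_1 = InvRound(s_0, k_2) = 0xA89C2F
s_2 = InvRound(s_1, k_1) = 0xE1F980
s_3 = InvRound(s_2, k_0) = 0x206112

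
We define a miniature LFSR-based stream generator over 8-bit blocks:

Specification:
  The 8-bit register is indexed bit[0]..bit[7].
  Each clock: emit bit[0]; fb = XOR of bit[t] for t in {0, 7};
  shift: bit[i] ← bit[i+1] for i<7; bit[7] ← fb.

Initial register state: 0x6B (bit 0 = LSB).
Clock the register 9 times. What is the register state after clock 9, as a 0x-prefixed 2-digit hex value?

reg_0 = 0x6B
clock 1: out=1, reg = 0xB5
clock 2: out=1, reg = 0x5A
clock 3: out=0, reg = 0x2D
clock 4: out=1, reg = 0x96
clock 5: out=0, reg = 0xCB
clock 6: out=1, reg = 0x65
clock 7: out=1, reg = 0xB2
clock 8: out=0, reg = 0xD9
clock 9: out=1, reg = 0x6C

0x6C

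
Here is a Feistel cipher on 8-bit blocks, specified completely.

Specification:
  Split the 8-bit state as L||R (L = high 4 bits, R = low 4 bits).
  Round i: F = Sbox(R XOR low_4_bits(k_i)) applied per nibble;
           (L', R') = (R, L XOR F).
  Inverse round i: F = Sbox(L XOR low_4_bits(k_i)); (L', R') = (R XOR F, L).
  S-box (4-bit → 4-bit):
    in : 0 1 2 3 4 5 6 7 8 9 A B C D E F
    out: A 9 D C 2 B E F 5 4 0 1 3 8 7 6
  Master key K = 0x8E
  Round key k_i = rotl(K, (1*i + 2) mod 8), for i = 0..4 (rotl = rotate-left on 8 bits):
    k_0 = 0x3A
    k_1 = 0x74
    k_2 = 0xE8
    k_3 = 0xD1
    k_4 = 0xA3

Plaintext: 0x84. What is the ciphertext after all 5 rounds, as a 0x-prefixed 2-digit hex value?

0xB2

s_0 = plaintext = 0x84
s_1 = Round(s_0, k_0) = 0x4F
s_2 = Round(s_1, k_1) = 0xF5
s_3 = Round(s_2, k_2) = 0x57
s_4 = Round(s_3, k_3) = 0x7B
s_5 = Round(s_4, k_4) = 0xB2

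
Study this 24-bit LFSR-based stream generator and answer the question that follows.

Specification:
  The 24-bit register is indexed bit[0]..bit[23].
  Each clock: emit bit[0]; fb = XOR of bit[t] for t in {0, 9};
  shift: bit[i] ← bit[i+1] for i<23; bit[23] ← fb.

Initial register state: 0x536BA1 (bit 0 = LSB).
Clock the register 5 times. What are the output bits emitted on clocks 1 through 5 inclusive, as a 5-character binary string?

10000

reg_0 = 0x536BA1
clock 1: out=1, reg = 0x29B5D0
clock 2: out=0, reg = 0x14DAE8
clock 3: out=0, reg = 0x8A6D74
clock 4: out=0, reg = 0x4536BA
clock 5: out=0, reg = 0xA29B5D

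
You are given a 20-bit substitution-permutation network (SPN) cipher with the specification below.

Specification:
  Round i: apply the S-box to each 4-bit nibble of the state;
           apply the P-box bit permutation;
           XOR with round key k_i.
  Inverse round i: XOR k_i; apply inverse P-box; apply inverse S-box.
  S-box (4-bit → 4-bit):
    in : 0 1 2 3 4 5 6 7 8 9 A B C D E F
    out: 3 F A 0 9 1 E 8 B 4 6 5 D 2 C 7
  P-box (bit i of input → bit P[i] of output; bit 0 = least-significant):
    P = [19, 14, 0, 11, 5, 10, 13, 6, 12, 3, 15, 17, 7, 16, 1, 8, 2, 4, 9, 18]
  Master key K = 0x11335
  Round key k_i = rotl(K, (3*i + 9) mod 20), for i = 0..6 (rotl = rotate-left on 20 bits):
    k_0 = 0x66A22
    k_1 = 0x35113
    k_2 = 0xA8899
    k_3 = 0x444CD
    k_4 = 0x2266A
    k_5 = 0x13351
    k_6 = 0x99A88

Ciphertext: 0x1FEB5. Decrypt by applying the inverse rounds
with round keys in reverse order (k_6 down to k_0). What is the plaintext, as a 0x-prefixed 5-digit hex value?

s_0 = ciphertext = 0x1FEB5
s_1 = InvRound(s_0, k_6) = 0x03DFF
s_2 = InvRound(s_1, k_5) = 0xBFD07
s_3 = InvRound(s_2, k_4) = 0xB2F41
s_4 = InvRound(s_3, k_3) = 0xC8298
s_5 = InvRound(s_4, k_2) = 0xE373E
s_6 = InvRound(s_5, k_1) = 0xCDDFF
s_7 = InvRound(s_6, k_0) = 0xF416B

0xF416B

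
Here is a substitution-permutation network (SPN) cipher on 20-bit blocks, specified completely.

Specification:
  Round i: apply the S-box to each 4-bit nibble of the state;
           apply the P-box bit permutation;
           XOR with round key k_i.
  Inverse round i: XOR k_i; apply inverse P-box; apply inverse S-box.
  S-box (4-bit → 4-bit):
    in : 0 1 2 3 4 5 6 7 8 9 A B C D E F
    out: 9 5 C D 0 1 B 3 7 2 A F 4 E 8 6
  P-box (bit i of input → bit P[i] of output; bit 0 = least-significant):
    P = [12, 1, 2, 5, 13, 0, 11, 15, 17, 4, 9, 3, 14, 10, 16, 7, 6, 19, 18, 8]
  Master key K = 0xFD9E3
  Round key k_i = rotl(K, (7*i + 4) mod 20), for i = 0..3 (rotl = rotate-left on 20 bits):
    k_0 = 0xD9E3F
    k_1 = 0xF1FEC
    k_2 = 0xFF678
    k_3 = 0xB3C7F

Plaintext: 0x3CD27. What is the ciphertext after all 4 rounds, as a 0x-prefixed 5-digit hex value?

s_0 = plaintext = 0x3CD27
s_1 = Round(s_0, k_0) = 0x80565
s_2 = Round(s_1, k_1) = 0x1EF2D
s_3 = Round(s_2, k_2) = 0xB7C8E
s_4 = Round(s_3, k_3) = 0x7531E

0x7531E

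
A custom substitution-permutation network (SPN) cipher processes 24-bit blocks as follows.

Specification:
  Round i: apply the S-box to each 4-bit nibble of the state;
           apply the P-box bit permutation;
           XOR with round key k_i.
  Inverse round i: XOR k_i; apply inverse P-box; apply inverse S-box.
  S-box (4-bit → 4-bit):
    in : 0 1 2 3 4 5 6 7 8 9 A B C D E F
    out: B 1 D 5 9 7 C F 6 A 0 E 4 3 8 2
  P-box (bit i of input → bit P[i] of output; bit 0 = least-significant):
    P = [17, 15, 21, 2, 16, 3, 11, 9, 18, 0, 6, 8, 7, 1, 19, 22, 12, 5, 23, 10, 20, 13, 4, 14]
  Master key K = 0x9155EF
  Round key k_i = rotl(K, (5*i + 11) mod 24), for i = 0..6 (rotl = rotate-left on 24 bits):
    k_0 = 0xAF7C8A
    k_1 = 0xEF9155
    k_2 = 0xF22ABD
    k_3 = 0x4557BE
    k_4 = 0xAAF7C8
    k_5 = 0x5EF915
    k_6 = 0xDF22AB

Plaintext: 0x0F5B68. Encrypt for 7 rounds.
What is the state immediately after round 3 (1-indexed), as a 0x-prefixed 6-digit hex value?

0x096789

s_0 = plaintext = 0x0F5B68
s_1 = Round(s_0, k_0) = 0x979769
s_2 = Round(s_1, k_1) = 0x2B6E32
s_3 = Round(s_2, k_2) = 0x096789
s_4 = Round(s_3, k_3) = 0x19BAD3
s_5 = Round(s_4, k_4) = 0xD1F3E2
s_6 = Round(s_5, k_5) = 0x68CB53
s_7 = Round(s_6, k_6) = 0x746BD2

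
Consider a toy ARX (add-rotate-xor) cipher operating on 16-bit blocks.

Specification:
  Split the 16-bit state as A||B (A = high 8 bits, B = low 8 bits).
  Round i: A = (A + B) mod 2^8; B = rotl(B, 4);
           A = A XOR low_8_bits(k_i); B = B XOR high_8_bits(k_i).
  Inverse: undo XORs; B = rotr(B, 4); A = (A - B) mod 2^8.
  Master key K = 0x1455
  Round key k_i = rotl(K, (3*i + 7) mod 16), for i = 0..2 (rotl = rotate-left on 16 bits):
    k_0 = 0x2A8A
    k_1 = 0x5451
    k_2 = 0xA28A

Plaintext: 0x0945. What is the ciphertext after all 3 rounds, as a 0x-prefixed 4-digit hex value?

s_0 = plaintext = 0x0945
s_1 = Round(s_0, k_0) = 0xC47E
s_2 = Round(s_1, k_1) = 0x13B3
s_3 = Round(s_2, k_2) = 0x4C99

0x4C99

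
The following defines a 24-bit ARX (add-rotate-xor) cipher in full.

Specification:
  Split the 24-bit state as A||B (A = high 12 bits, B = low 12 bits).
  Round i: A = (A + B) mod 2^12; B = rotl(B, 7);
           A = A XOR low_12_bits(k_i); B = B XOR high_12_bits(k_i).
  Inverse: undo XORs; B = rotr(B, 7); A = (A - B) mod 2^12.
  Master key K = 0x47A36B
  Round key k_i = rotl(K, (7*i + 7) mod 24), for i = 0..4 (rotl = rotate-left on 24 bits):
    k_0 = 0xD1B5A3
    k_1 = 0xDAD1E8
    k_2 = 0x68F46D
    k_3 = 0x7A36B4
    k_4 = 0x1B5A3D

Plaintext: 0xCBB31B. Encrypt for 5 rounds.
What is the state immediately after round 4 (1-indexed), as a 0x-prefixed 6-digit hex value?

s_0 = plaintext = 0xCBB31B
s_1 = Round(s_0, k_0) = 0xA75083
s_2 = Round(s_1, k_1) = 0xB10C29
s_3 = Round(s_2, k_2) = 0x35426E
s_4 = Round(s_3, k_3) = 0x3760B0
s_5 = Round(s_4, k_4) = 0xE1B9B0

0x3760B0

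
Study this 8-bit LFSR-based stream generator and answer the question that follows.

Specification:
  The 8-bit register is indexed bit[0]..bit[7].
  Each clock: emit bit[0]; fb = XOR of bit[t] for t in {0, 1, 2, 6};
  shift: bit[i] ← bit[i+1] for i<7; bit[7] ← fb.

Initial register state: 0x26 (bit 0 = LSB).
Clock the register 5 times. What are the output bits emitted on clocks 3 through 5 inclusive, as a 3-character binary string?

100

reg_0 = 0x26
clock 1: out=0, reg = 0x13
clock 2: out=1, reg = 0x09
clock 3: out=1, reg = 0x84
clock 4: out=0, reg = 0xC2
clock 5: out=0, reg = 0x61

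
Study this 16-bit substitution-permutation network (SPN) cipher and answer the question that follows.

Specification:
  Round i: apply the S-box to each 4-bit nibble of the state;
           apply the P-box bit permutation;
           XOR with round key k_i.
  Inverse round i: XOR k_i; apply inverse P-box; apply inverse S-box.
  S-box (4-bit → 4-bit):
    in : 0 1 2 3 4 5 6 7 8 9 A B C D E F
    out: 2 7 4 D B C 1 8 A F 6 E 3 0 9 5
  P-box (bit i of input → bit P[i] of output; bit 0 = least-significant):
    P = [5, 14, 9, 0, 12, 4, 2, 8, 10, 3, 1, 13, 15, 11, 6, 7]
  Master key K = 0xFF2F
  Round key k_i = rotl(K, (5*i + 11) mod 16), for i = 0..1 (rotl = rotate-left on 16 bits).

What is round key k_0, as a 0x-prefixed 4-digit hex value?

0x7FF9

K = 0xFF2F
k_0 = rotl(K, (5*0+11) mod 16) = rotl(K, 11) = 0x7FF9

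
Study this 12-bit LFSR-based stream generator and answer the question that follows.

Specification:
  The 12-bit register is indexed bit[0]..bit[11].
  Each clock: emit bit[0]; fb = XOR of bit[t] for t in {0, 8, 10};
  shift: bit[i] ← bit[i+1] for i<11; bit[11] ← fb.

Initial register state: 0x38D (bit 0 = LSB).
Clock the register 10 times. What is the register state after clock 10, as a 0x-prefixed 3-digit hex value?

0x0D8

reg_0 = 0x38D
clock 1: out=1, reg = 0x1C6
clock 2: out=0, reg = 0x8E3
clock 3: out=1, reg = 0xC71
clock 4: out=1, reg = 0x638
clock 5: out=0, reg = 0xB1C
clock 6: out=0, reg = 0xD8E
clock 7: out=0, reg = 0x6C7
clock 8: out=1, reg = 0x363
clock 9: out=1, reg = 0x1B1
clock 10: out=1, reg = 0x0D8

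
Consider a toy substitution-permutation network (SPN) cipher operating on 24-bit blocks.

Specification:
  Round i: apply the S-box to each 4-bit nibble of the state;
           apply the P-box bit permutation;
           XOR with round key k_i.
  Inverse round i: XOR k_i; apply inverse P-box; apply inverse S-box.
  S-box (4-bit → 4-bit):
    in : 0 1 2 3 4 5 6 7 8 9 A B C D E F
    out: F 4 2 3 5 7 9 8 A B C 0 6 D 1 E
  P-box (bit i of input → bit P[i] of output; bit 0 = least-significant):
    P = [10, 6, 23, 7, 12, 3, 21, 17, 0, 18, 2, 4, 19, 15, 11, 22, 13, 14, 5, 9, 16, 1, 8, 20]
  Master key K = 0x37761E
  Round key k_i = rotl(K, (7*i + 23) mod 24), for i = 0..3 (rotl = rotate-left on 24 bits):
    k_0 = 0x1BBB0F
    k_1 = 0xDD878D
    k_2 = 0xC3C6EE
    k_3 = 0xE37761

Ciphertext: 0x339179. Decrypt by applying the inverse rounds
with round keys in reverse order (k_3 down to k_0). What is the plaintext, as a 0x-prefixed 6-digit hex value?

s_0 = ciphertext = 0x339179
s_1 = InvRound(s_0, k_3) = 0x798724
s_2 = InvRound(s_1, k_2) = 0xF2EBFF
s_3 = InvRound(s_2, k_1) = 0x3548A3
s_4 = InvRound(s_3, k_0) = 0x103C07

0x103C07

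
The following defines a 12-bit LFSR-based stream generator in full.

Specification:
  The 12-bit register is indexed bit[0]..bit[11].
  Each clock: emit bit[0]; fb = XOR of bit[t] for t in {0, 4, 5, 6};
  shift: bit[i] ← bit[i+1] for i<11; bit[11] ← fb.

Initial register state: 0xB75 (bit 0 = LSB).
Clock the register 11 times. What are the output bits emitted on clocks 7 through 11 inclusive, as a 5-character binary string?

10110

reg_0 = 0xB75
clock 1: out=1, reg = 0x5BA
clock 2: out=0, reg = 0x2DD
clock 3: out=1, reg = 0x96E
clock 4: out=0, reg = 0x4B7
clock 5: out=1, reg = 0xA5B
clock 6: out=1, reg = 0xD2D
clock 7: out=1, reg = 0x696
clock 8: out=0, reg = 0xB4B
clock 9: out=1, reg = 0x5A5
clock 10: out=1, reg = 0x2D2
clock 11: out=0, reg = 0x169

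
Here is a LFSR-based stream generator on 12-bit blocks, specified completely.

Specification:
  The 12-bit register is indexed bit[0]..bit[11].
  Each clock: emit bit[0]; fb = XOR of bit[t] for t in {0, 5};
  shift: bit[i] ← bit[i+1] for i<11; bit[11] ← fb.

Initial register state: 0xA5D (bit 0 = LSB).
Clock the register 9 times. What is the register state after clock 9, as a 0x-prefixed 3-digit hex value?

reg_0 = 0xA5D
clock 1: out=1, reg = 0xD2E
clock 2: out=0, reg = 0xE97
clock 3: out=1, reg = 0xF4B
clock 4: out=1, reg = 0xFA5
clock 5: out=1, reg = 0x7D2
clock 6: out=0, reg = 0x3E9
clock 7: out=1, reg = 0x1F4
clock 8: out=0, reg = 0x8FA
clock 9: out=0, reg = 0xC7D

0xC7D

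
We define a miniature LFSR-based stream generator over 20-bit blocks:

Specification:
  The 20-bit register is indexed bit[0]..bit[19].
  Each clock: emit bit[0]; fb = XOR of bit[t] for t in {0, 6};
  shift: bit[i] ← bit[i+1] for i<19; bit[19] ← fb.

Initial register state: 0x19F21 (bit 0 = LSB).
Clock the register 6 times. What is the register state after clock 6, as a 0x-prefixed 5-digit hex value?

reg_0 = 0x19F21
clock 1: out=1, reg = 0x8CF90
clock 2: out=0, reg = 0x467C8
clock 3: out=0, reg = 0xA33E4
clock 4: out=0, reg = 0xD19F2
clock 5: out=0, reg = 0xE8CF9
clock 6: out=1, reg = 0x7467C

0x7467C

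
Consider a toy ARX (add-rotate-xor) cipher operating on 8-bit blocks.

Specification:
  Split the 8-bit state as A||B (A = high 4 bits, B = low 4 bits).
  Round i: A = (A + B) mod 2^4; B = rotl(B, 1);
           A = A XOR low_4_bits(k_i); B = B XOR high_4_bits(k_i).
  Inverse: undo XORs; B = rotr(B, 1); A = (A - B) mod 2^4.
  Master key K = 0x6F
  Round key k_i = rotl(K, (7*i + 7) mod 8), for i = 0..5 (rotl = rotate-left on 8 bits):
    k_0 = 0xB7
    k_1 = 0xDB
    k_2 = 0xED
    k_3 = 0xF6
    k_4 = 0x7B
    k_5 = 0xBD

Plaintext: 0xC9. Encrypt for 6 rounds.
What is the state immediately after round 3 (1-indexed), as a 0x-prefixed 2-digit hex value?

0x07

s_0 = plaintext = 0xC9
s_1 = Round(s_0, k_0) = 0x28
s_2 = Round(s_1, k_1) = 0x1C
s_3 = Round(s_2, k_2) = 0x07
s_4 = Round(s_3, k_3) = 0x11
s_5 = Round(s_4, k_4) = 0x95
s_6 = Round(s_5, k_5) = 0x31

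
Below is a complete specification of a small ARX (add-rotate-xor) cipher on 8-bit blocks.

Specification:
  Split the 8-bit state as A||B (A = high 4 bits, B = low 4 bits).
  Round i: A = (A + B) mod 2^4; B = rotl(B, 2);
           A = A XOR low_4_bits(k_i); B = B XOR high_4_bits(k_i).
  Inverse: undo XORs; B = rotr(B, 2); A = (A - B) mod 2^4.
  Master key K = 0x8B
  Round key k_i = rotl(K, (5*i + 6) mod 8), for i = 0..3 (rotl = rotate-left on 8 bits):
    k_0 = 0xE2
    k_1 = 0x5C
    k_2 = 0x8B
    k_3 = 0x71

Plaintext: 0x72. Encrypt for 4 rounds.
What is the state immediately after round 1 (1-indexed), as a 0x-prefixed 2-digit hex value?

s_0 = plaintext = 0x72
s_1 = Round(s_0, k_0) = 0xB6
s_2 = Round(s_1, k_1) = 0xDC
s_3 = Round(s_2, k_2) = 0x2B
s_4 = Round(s_3, k_3) = 0xC9

0xB6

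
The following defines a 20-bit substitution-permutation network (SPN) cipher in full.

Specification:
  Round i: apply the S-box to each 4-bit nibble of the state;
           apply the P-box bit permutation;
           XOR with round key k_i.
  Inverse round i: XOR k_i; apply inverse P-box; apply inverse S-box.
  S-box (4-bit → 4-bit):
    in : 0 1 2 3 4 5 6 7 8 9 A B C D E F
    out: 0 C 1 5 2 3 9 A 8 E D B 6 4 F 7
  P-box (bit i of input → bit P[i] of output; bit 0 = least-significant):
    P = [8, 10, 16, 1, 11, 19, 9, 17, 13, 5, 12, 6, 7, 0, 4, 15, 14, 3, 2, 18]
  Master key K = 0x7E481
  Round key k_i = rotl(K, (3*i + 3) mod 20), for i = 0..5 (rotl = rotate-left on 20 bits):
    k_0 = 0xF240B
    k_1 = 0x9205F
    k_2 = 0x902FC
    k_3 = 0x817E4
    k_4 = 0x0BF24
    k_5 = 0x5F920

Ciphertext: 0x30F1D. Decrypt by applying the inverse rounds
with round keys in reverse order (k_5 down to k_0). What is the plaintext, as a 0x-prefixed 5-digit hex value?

s_0 = ciphertext = 0x30F1D
s_1 = InvRound(s_0, k_5) = 0xE9F14
s_2 = InvRound(s_1, k_4) = 0x8D570
s_3 = InvRound(s_2, k_3) = 0x3A0D0
s_4 = InvRound(s_3, k_2) = 0xC8590
s_5 = InvRound(s_4, k_1) = 0x9B60E
s_6 = InvRound(s_5, k_0) = 0x17D10

0x17D10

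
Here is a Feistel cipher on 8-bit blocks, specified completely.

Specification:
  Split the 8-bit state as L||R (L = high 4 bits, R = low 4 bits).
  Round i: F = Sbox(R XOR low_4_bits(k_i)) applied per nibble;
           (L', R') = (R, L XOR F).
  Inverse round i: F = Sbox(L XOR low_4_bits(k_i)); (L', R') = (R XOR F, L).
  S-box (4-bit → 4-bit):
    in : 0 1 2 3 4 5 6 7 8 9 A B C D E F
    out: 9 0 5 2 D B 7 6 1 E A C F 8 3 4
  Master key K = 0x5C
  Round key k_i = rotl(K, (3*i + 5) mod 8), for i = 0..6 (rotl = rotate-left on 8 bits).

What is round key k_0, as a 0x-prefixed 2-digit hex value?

0x8B

K = 0x5C
k_0 = rotl(K, (3*0+5) mod 8) = rotl(K, 5) = 0x8B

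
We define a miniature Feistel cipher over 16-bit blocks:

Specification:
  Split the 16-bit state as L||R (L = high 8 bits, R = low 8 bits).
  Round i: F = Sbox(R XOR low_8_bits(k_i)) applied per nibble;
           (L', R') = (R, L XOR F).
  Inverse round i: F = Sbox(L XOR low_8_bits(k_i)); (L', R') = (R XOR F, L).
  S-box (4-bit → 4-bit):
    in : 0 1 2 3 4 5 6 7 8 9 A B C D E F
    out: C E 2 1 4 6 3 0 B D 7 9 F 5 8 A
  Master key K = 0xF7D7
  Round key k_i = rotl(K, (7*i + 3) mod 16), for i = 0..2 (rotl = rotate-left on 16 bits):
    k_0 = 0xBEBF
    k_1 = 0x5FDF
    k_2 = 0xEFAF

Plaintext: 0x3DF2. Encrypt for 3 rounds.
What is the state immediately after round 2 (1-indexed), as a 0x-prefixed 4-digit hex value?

0x7882

s_0 = plaintext = 0x3DF2
s_1 = Round(s_0, k_0) = 0xF278
s_2 = Round(s_1, k_1) = 0x7882
s_3 = Round(s_2, k_2) = 0x825D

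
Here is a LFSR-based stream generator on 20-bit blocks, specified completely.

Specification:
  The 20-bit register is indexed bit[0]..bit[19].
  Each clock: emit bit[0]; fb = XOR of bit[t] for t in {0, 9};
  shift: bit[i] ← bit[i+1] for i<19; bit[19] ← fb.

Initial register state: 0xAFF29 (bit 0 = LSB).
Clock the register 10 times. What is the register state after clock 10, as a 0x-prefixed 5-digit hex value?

0x95ABF

reg_0 = 0xAFF29
clock 1: out=1, reg = 0x57F94
clock 2: out=0, reg = 0xABFCA
clock 3: out=0, reg = 0xD5FE5
clock 4: out=1, reg = 0x6AFF2
clock 5: out=0, reg = 0xB57F9
clock 6: out=1, reg = 0x5ABFC
clock 7: out=0, reg = 0xAD5FE
clock 8: out=0, reg = 0x56AFF
clock 9: out=1, reg = 0x2B57F
clock 10: out=1, reg = 0x95ABF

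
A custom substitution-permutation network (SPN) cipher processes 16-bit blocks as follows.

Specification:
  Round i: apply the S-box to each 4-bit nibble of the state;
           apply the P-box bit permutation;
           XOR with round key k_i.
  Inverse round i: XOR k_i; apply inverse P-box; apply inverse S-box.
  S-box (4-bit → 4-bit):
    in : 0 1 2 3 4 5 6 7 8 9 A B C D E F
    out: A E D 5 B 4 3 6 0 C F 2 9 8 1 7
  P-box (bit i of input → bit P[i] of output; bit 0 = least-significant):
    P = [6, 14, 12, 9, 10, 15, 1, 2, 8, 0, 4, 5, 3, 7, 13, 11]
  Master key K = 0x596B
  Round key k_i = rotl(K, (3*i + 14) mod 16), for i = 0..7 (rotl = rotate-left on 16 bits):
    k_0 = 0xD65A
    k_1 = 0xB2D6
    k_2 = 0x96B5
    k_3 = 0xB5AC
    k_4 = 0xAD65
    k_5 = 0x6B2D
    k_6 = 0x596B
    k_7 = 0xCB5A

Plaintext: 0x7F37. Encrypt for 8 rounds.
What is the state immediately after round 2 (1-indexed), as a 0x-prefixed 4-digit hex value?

0x8D4A

s_0 = plaintext = 0x7F37
s_1 = Round(s_0, k_0) = 0xA3C9
s_2 = Round(s_1, k_1) = 0x8D4A
s_3 = Round(s_2, k_2) = 0x40D1
s_4 = Round(s_3, k_3) = 0xEF01
s_5 = Round(s_4, k_4) = 0x7E78
s_6 = Round(s_5, k_5) = 0xCAAF
s_7 = Round(s_6, k_6) = 0x8414
s_8 = Round(s_7, k_7) = 0x083D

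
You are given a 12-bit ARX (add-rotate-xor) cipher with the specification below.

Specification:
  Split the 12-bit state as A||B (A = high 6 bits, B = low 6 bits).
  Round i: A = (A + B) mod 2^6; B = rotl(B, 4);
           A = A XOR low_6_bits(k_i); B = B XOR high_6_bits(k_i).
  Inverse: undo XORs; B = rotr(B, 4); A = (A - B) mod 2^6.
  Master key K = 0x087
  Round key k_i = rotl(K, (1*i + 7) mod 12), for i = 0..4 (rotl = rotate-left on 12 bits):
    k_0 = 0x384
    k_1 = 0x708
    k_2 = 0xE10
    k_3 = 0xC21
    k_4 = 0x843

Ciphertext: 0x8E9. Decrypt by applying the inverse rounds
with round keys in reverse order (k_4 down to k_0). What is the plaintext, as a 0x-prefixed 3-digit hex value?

s_0 = ciphertext = 0x8E9
s_1 = InvRound(s_0, k_4) = 0x020
s_2 = InvRound(s_1, k_3) = 0x801
s_3 = InvRound(s_2, k_2) = 0x267
s_4 = InvRound(s_3, k_1) = 0x4AF
s_5 = InvRound(s_4, k_0) = 0x406

0x406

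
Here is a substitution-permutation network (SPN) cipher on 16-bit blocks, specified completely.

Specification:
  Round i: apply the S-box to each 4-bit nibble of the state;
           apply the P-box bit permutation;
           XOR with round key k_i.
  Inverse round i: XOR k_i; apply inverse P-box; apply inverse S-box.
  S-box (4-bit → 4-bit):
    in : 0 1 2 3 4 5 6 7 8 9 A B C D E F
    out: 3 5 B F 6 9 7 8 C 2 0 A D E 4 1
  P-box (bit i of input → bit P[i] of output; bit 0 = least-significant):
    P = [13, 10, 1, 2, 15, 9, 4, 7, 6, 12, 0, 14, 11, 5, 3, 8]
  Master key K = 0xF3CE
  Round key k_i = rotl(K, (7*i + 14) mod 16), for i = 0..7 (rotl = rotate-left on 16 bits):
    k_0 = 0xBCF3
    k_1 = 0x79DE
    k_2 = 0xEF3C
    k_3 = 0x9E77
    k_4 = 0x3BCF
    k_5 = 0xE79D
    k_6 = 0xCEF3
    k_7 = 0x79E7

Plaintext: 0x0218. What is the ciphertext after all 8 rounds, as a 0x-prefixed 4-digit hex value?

s_0 = plaintext = 0x0218
s_1 = Round(s_0, k_0) = 0x6485
s_2 = Round(s_1, k_1) = 0x4163
s_3 = Round(s_2, k_2) = 0x4943
s_4 = Round(s_3, k_3) = 0xA849
s_5 = Round(s_4, k_4) = 0x7DDE
s_6 = Round(s_5, k_5) = 0xB40E
s_7 = Round(s_6, k_6) = 0x5DD0
s_8 = Round(s_7, k_7) = 0x0676

0x0676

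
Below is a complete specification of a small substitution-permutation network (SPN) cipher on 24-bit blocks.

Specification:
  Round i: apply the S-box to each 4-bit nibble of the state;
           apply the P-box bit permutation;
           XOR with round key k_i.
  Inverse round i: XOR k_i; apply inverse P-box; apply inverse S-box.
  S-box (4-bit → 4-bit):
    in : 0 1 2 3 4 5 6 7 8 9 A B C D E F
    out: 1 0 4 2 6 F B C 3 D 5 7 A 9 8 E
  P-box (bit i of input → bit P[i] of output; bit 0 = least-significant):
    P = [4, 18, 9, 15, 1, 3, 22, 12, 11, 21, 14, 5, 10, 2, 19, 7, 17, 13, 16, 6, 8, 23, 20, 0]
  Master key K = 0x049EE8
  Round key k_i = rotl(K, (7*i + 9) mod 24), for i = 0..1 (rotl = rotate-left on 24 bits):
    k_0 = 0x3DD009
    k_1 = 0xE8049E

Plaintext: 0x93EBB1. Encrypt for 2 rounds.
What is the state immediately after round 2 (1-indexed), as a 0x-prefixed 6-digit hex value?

s_0 = plaintext = 0x93EBB1
s_1 = Round(s_0, k_0) = 0x4DB982
s_2 = Round(s_1, k_1) = 0x724AF0

0x724AF0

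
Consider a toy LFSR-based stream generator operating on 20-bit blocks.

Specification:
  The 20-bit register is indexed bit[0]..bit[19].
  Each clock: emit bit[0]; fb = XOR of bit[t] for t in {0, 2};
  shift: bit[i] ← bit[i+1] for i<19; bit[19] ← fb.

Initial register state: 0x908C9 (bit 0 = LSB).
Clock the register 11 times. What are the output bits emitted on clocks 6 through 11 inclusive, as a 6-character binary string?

reg_0 = 0x908C9
clock 1: out=1, reg = 0xC8464
clock 2: out=0, reg = 0xE4232
clock 3: out=0, reg = 0x72119
clock 4: out=1, reg = 0xB908C
clock 5: out=0, reg = 0xDC846
clock 6: out=0, reg = 0xEE423
clock 7: out=1, reg = 0xF7211
clock 8: out=1, reg = 0xFB908
clock 9: out=0, reg = 0x7DC84
clock 10: out=0, reg = 0xBEE42
clock 11: out=0, reg = 0x5F721

011000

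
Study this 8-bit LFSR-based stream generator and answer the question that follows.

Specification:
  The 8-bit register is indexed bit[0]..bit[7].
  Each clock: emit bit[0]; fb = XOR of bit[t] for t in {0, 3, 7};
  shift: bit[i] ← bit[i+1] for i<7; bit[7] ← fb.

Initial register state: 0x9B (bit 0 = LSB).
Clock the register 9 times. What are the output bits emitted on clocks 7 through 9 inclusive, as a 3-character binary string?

reg_0 = 0x9B
clock 1: out=1, reg = 0xCD
clock 2: out=1, reg = 0xE6
clock 3: out=0, reg = 0xF3
clock 4: out=1, reg = 0x79
clock 5: out=1, reg = 0x3C
clock 6: out=0, reg = 0x9E
clock 7: out=0, reg = 0x4F
clock 8: out=1, reg = 0x27
clock 9: out=1, reg = 0x93

011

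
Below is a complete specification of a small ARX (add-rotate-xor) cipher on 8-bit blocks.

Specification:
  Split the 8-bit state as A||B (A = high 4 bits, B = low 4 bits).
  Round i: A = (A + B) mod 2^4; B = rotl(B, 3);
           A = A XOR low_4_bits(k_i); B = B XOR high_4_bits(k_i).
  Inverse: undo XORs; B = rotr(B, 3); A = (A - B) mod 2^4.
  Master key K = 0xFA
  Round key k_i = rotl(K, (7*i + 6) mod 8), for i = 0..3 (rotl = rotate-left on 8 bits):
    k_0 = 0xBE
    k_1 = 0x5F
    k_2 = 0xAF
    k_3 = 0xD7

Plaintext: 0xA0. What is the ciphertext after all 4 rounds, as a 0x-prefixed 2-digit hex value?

0x2A

s_0 = plaintext = 0xA0
s_1 = Round(s_0, k_0) = 0x4B
s_2 = Round(s_1, k_1) = 0x08
s_3 = Round(s_2, k_2) = 0x7E
s_4 = Round(s_3, k_3) = 0x2A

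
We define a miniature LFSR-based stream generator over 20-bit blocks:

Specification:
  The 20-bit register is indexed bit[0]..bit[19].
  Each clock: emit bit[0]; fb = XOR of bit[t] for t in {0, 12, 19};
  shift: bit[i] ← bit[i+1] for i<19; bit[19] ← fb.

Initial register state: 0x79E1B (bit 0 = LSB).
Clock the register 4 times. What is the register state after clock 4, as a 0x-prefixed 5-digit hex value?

0xE79E1

reg_0 = 0x79E1B
clock 1: out=1, reg = 0x3CF0D
clock 2: out=1, reg = 0x9E786
clock 3: out=0, reg = 0xCF3C3
clock 4: out=1, reg = 0xE79E1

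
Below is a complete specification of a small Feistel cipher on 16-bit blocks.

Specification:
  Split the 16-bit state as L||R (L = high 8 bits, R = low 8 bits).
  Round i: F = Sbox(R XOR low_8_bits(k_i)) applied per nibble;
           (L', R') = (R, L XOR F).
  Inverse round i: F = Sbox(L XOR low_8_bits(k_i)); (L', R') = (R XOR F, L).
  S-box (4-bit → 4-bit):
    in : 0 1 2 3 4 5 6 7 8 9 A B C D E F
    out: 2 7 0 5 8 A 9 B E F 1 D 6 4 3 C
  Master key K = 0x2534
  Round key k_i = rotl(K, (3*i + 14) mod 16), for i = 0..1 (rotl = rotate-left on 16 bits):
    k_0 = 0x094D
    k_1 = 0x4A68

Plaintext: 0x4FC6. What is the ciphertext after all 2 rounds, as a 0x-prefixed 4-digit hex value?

0xA2A7

s_0 = plaintext = 0x4FC6
s_1 = Round(s_0, k_0) = 0xC6A2
s_2 = Round(s_1, k_1) = 0xA2A7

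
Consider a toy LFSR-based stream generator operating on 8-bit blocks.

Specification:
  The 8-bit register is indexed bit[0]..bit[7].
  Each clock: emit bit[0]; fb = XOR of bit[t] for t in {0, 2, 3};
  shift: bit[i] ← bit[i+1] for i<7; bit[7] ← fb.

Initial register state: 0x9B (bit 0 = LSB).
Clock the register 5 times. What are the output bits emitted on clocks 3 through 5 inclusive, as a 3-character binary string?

reg_0 = 0x9B
clock 1: out=1, reg = 0x4D
clock 2: out=1, reg = 0xA6
clock 3: out=0, reg = 0xD3
clock 4: out=1, reg = 0xE9
clock 5: out=1, reg = 0x74

011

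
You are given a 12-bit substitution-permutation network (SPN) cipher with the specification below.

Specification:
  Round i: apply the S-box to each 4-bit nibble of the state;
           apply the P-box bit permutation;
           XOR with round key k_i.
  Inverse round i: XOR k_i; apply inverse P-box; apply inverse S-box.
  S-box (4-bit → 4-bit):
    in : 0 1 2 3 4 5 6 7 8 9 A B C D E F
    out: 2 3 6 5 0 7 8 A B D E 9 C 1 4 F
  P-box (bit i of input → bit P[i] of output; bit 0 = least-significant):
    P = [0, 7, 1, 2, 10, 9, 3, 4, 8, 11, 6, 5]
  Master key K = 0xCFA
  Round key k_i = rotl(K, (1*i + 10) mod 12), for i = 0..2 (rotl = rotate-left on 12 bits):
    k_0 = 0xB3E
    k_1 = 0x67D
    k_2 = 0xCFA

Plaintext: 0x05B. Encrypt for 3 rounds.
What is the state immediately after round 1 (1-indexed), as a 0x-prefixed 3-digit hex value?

0x533

s_0 = plaintext = 0x05B
s_1 = Round(s_0, k_0) = 0x533
s_2 = Round(s_1, k_1) = 0xB36
s_3 = Round(s_2, k_2) = 0x9D6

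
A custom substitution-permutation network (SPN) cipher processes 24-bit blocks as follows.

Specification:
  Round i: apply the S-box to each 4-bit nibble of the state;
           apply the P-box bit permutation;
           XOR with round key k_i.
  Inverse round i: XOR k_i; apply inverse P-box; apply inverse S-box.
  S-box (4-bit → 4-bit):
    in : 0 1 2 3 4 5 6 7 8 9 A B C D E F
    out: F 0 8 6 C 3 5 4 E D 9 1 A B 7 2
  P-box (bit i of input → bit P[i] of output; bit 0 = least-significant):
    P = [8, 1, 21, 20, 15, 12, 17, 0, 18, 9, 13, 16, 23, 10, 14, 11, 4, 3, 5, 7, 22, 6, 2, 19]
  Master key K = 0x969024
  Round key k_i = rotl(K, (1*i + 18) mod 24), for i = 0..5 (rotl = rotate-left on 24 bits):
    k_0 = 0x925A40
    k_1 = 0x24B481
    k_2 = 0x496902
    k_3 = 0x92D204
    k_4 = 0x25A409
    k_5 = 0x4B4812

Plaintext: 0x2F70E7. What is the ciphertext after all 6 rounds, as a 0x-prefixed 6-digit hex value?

s_0 = plaintext = 0x2F70E7
s_1 = Round(s_0, k_0) = 0xBDA848
s_2 = Round(s_1, k_1) = 0xD79E1A
s_3 = Round(s_2, k_2) = 0x950262
s_4 = Round(s_3, k_3) = 0x491E18
s_5 = Round(s_4, k_4) = 0x1986BF
s_6 = Round(s_5, k_5) = 0x4FA4A0

0x4FA4A0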